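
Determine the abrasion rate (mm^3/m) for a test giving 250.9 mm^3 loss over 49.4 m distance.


Rate = volume_loss / distance
= 250.9 / 49.4
= 5.079 mm^3/m

5.079 mm^3/m


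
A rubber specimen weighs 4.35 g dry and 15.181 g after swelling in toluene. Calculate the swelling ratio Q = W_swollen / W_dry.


Q = W_swollen / W_dry
Q = 15.181 / 4.35
Q = 3.49

Q = 3.49


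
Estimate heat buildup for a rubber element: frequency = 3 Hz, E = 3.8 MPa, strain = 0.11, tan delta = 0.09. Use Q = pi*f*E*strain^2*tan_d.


Q = pi * f * E * strain^2 * tan_d
= pi * 3 * 3.8 * 0.11^2 * 0.09
= pi * 3 * 3.8 * 0.0121 * 0.09
= 0.0390

Q = 0.0390


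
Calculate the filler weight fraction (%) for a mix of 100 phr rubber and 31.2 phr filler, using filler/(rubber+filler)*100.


Filler % = filler / (rubber + filler) * 100
= 31.2 / (100 + 31.2) * 100
= 31.2 / 131.2 * 100
= 23.78%

23.78%


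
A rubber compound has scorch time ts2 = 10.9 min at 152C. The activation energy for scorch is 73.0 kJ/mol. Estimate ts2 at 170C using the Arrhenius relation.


Convert temperatures: T1 = 152 + 273.15 = 425.15 K, T2 = 170 + 273.15 = 443.15 K
ts2_new = 10.9 * exp(73000 / 8.314 * (1/443.15 - 1/425.15))
1/T2 - 1/T1 = -9.5539e-05
ts2_new = 4.71 min

4.71 min


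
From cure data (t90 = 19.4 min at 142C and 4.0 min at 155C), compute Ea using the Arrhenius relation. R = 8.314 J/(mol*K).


T1 = 415.15 K, T2 = 428.15 K
1/T1 - 1/T2 = 7.3138e-05
ln(t1/t2) = ln(19.4/4.0) = 1.5790
Ea = 8.314 * 1.5790 / 7.3138e-05 = 179491.5184 J/mol
Ea = 179.49 kJ/mol

179.49 kJ/mol


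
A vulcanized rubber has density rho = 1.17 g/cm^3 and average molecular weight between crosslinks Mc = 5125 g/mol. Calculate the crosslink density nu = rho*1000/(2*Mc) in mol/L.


nu = rho * 1000 / (2 * Mc)
nu = 1.17 * 1000 / (2 * 5125)
nu = 1170.0 / 10250
nu = 0.1141 mol/L

0.1141 mol/L


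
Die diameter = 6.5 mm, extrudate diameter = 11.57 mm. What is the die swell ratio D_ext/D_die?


Die swell ratio = D_extrudate / D_die
= 11.57 / 6.5
= 1.78

Die swell = 1.78


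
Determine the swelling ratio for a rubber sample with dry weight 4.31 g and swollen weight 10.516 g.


Q = W_swollen / W_dry
Q = 10.516 / 4.31
Q = 2.44

Q = 2.44


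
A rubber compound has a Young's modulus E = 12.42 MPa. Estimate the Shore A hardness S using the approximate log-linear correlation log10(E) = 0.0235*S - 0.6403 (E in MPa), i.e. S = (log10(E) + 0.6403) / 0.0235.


log10(E) = 0.0235*S - 0.6403  =>  S = (log10(E) + 0.6403) / 0.0235
log10(12.42) = 1.094122
S = (1.094122 + 0.6403) / 0.0235 = 1.734422 / 0.0235
S = 73.8

Shore A = 73.8


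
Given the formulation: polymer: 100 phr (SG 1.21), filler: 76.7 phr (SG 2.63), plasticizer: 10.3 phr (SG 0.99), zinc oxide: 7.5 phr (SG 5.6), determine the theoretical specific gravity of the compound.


Sum of weights = 194.5
Volume contributions:
  polymer: 100/1.21 = 82.6446
  filler: 76.7/2.63 = 29.1635
  plasticizer: 10.3/0.99 = 10.4040
  zinc oxide: 7.5/5.6 = 1.3393
Sum of volumes = 123.5515
SG = 194.5 / 123.5515 = 1.574

SG = 1.574


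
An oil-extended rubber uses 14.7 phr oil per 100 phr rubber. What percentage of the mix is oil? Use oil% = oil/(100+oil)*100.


Oil % = oil / (100 + oil) * 100
= 14.7 / (100 + 14.7) * 100
= 14.7 / 114.7 * 100
= 12.82%

12.82%


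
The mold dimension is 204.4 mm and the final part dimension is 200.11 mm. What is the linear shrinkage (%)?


Shrinkage = (mold - part) / mold * 100
= (204.4 - 200.11) / 204.4 * 100
= 4.29 / 204.4 * 100
= 2.1%

2.1%


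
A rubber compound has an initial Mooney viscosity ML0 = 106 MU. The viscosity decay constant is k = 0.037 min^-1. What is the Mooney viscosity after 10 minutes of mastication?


ML = ML0 * exp(-k * t)
ML = 106 * exp(-0.037 * 10)
ML = 106 * 0.6907
ML = 73.22 MU

73.22 MU


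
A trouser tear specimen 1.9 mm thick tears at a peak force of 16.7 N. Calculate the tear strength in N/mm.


Tear strength = force / thickness
= 16.7 / 1.9
= 8.79 N/mm

8.79 N/mm


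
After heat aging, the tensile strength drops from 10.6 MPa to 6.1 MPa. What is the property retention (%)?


Retention = aged / original * 100
= 6.1 / 10.6 * 100
= 57.5%

57.5%


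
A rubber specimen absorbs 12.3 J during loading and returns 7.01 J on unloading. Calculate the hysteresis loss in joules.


Hysteresis loss = loading - unloading
= 12.3 - 7.01
= 5.29 J

5.29 J


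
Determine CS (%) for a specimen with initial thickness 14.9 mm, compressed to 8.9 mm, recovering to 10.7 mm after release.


CS = (t0 - recovered) / (t0 - ts) * 100
= (14.9 - 10.7) / (14.9 - 8.9) * 100
= 4.2 / 6.0 * 100
= 70.0%

70.0%


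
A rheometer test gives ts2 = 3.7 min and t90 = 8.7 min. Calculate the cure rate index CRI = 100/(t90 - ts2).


CRI = 100 / (t90 - ts2)
= 100 / (8.7 - 3.7)
= 100 / 5.0
= 20.0 min^-1

20.0 min^-1


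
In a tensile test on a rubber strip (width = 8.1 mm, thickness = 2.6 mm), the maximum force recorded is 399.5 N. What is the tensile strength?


Area = width * thickness = 8.1 * 2.6 = 21.06 mm^2
TS = force / area = 399.5 / 21.06 = 18.97 MPa

18.97 MPa


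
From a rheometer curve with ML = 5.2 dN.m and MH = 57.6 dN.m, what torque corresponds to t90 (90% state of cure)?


M90 = ML + 0.9 * (MH - ML)
M90 = 5.2 + 0.9 * (57.6 - 5.2)
M90 = 5.2 + 0.9 * 52.4
M90 = 52.36 dN.m

52.36 dN.m


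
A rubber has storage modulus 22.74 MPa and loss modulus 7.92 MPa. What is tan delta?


tan delta = E'' / E'
= 7.92 / 22.74
= 0.3483

tan delta = 0.3483


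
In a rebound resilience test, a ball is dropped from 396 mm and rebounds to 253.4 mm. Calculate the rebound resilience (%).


Resilience = h_rebound / h_drop * 100
= 253.4 / 396 * 100
= 64.0%

64.0%


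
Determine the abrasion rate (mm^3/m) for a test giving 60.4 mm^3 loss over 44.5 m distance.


Rate = volume_loss / distance
= 60.4 / 44.5
= 1.357 mm^3/m

1.357 mm^3/m


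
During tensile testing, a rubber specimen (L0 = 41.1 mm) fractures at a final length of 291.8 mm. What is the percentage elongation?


Elongation = (Lf - L0) / L0 * 100
= (291.8 - 41.1) / 41.1 * 100
= 250.7 / 41.1 * 100
= 610.0%

610.0%


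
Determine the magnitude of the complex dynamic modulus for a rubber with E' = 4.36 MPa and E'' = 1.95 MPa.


|E*| = sqrt(E'^2 + E''^2)
= sqrt(4.36^2 + 1.95^2)
= sqrt(19.0096 + 3.8025)
= 4.776 MPa

4.776 MPa


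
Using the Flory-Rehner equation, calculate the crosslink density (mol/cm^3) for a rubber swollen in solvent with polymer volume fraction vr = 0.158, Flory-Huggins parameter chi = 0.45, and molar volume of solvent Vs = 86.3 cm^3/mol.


ln(1 - vr) = ln(1 - 0.158) = -0.1720
Numerator = -((-0.1720) + 0.158 + 0.45 * 0.158^2) = 0.0027
Denominator = 86.3 * (0.158^(1/3) - 0.158/2) = 39.8371
nu = 0.0027 / 39.8371 = 6.8817e-05 mol/cm^3

6.8817e-05 mol/cm^3


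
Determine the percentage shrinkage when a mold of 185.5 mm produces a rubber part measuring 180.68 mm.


Shrinkage = (mold - part) / mold * 100
= (185.5 - 180.68) / 185.5 * 100
= 4.82 / 185.5 * 100
= 2.6%

2.6%


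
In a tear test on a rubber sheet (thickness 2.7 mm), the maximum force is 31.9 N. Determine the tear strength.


Tear strength = force / thickness
= 31.9 / 2.7
= 11.81 N/mm

11.81 N/mm


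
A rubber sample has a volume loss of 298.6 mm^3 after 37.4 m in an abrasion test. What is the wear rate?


Rate = volume_loss / distance
= 298.6 / 37.4
= 7.984 mm^3/m

7.984 mm^3/m


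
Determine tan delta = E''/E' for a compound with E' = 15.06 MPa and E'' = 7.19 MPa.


tan delta = E'' / E'
= 7.19 / 15.06
= 0.4774

tan delta = 0.4774


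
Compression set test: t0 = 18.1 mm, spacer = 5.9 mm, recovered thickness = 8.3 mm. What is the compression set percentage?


CS = (t0 - recovered) / (t0 - ts) * 100
= (18.1 - 8.3) / (18.1 - 5.9) * 100
= 9.8 / 12.2 * 100
= 80.3%

80.3%


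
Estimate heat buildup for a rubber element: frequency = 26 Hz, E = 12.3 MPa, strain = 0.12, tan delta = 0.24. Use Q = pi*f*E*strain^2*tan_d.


Q = pi * f * E * strain^2 * tan_d
= pi * 26 * 12.3 * 0.12^2 * 0.24
= pi * 26 * 12.3 * 0.0144 * 0.24
= 3.4722

Q = 3.4722


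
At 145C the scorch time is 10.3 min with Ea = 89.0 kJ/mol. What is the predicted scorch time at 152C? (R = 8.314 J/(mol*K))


Convert temperatures: T1 = 145 + 273.15 = 418.15 K, T2 = 152 + 273.15 = 425.15 K
ts2_new = 10.3 * exp(89000 / 8.314 * (1/425.15 - 1/418.15))
1/T2 - 1/T1 = -3.9375e-05
ts2_new = 6.76 min

6.76 min


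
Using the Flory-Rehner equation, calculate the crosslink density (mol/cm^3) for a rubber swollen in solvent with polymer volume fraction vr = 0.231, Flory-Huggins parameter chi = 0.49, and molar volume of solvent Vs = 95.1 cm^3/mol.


ln(1 - vr) = ln(1 - 0.231) = -0.2627
Numerator = -((-0.2627) + 0.231 + 0.49 * 0.231^2) = 0.0055
Denominator = 95.1 * (0.231^(1/3) - 0.231/2) = 47.3673
nu = 0.0055 / 47.3673 = 1.1648e-04 mol/cm^3

1.1648e-04 mol/cm^3


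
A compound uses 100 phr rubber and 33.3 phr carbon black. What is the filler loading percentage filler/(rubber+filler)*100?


Filler % = filler / (rubber + filler) * 100
= 33.3 / (100 + 33.3) * 100
= 33.3 / 133.3 * 100
= 24.98%

24.98%


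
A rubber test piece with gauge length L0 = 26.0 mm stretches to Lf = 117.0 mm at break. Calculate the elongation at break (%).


Elongation = (Lf - L0) / L0 * 100
= (117.0 - 26.0) / 26.0 * 100
= 91.0 / 26.0 * 100
= 350.0%

350.0%


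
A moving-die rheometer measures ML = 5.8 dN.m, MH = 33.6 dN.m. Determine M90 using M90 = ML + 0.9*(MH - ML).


M90 = ML + 0.9 * (MH - ML)
M90 = 5.8 + 0.9 * (33.6 - 5.8)
M90 = 5.8 + 0.9 * 27.8
M90 = 30.82 dN.m

30.82 dN.m


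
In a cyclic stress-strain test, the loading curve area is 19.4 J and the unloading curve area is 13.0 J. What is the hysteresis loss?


Hysteresis loss = loading - unloading
= 19.4 - 13.0
= 6.4 J

6.4 J


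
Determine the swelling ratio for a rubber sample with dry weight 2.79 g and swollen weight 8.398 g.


Q = W_swollen / W_dry
Q = 8.398 / 2.79
Q = 3.01

Q = 3.01


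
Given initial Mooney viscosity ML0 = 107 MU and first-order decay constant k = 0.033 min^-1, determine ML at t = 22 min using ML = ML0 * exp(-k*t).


ML = ML0 * exp(-k * t)
ML = 107 * exp(-0.033 * 22)
ML = 107 * 0.4838
ML = 51.77 MU

51.77 MU


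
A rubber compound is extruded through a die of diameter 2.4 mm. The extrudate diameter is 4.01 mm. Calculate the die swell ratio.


Die swell ratio = D_extrudate / D_die
= 4.01 / 2.4
= 1.671

Die swell = 1.671


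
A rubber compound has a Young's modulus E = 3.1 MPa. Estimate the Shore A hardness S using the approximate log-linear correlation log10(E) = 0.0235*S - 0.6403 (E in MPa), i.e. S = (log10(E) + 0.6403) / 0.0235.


log10(E) = 0.0235*S - 0.6403  =>  S = (log10(E) + 0.6403) / 0.0235
log10(3.1) = 0.491362
S = (0.491362 + 0.6403) / 0.0235 = 1.131662 / 0.0235
S = 48.2

Shore A = 48.2


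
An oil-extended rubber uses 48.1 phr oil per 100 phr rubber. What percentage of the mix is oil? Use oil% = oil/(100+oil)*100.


Oil % = oil / (100 + oil) * 100
= 48.1 / (100 + 48.1) * 100
= 48.1 / 148.1 * 100
= 32.48%

32.48%


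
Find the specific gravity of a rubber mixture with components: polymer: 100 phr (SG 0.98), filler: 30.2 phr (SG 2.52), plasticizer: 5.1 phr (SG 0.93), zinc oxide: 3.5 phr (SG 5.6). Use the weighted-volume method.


Sum of weights = 138.8
Volume contributions:
  polymer: 100/0.98 = 102.0408
  filler: 30.2/2.52 = 11.9841
  plasticizer: 5.1/0.93 = 5.4839
  zinc oxide: 3.5/5.6 = 0.6250
Sum of volumes = 120.1338
SG = 138.8 / 120.1338 = 1.155

SG = 1.155


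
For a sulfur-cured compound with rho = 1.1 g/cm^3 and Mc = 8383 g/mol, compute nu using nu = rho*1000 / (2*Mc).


nu = rho * 1000 / (2 * Mc)
nu = 1.1 * 1000 / (2 * 8383)
nu = 1100.0 / 16766
nu = 0.0656 mol/L

0.0656 mol/L


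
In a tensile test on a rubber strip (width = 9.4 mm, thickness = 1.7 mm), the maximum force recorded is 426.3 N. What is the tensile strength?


Area = width * thickness = 9.4 * 1.7 = 15.98 mm^2
TS = force / area = 426.3 / 15.98 = 26.68 MPa

26.68 MPa


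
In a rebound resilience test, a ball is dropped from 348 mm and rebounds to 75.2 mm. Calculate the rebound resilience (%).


Resilience = h_rebound / h_drop * 100
= 75.2 / 348 * 100
= 21.6%

21.6%


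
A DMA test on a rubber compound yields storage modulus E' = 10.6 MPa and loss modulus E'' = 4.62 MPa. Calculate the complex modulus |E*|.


|E*| = sqrt(E'^2 + E''^2)
= sqrt(10.6^2 + 4.62^2)
= sqrt(112.3600 + 21.3444)
= 11.563 MPa

11.563 MPa


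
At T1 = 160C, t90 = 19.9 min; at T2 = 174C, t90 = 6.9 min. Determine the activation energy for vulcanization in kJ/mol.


T1 = 433.15 K, T2 = 447.15 K
1/T1 - 1/T2 = 7.2283e-05
ln(t1/t2) = ln(19.9/6.9) = 1.0592
Ea = 8.314 * 1.0592 / 7.2283e-05 = 121829.0399 J/mol
Ea = 121.83 kJ/mol

121.83 kJ/mol


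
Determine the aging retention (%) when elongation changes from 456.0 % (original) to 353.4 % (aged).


Retention = aged / original * 100
= 353.4 / 456.0 * 100
= 77.5%

77.5%


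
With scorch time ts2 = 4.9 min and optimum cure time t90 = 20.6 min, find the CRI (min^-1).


CRI = 100 / (t90 - ts2)
= 100 / (20.6 - 4.9)
= 100 / 15.7
= 6.37 min^-1

6.37 min^-1


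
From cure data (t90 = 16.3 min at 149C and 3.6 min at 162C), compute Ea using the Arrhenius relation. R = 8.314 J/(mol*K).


T1 = 422.15 K, T2 = 435.15 K
1/T1 - 1/T2 = 7.0768e-05
ln(t1/t2) = ln(16.3/3.6) = 1.5102
Ea = 8.314 * 1.5102 / 7.0768e-05 = 177425.4459 J/mol
Ea = 177.43 kJ/mol

177.43 kJ/mol


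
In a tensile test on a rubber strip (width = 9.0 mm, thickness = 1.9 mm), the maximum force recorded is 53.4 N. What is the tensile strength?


Area = width * thickness = 9.0 * 1.9 = 17.1 mm^2
TS = force / area = 53.4 / 17.1 = 3.12 MPa

3.12 MPa


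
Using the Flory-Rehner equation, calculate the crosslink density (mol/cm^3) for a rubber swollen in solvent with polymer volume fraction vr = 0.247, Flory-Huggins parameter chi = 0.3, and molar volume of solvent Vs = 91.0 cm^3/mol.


ln(1 - vr) = ln(1 - 0.247) = -0.2837
Numerator = -((-0.2837) + 0.247 + 0.3 * 0.247^2) = 0.0184
Denominator = 91.0 * (0.247^(1/3) - 0.247/2) = 45.8577
nu = 0.0184 / 45.8577 = 4.0097e-04 mol/cm^3

4.0097e-04 mol/cm^3


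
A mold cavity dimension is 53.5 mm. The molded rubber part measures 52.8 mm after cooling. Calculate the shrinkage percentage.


Shrinkage = (mold - part) / mold * 100
= (53.5 - 52.8) / 53.5 * 100
= 0.7 / 53.5 * 100
= 1.31%

1.31%


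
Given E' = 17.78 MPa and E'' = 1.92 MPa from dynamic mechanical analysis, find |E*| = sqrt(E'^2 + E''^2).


|E*| = sqrt(E'^2 + E''^2)
= sqrt(17.78^2 + 1.92^2)
= sqrt(316.1284 + 3.6864)
= 17.883 MPa

17.883 MPa


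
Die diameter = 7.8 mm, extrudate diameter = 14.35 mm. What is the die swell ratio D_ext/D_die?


Die swell ratio = D_extrudate / D_die
= 14.35 / 7.8
= 1.84

Die swell = 1.84


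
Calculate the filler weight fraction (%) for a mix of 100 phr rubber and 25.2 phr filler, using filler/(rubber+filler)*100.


Filler % = filler / (rubber + filler) * 100
= 25.2 / (100 + 25.2) * 100
= 25.2 / 125.2 * 100
= 20.13%

20.13%


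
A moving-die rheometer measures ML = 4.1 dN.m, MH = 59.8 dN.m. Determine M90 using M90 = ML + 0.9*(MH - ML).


M90 = ML + 0.9 * (MH - ML)
M90 = 4.1 + 0.9 * (59.8 - 4.1)
M90 = 4.1 + 0.9 * 55.7
M90 = 54.23 dN.m

54.23 dN.m


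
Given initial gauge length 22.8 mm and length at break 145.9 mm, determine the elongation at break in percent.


Elongation = (Lf - L0) / L0 * 100
= (145.9 - 22.8) / 22.8 * 100
= 123.1 / 22.8 * 100
= 539.9%

539.9%


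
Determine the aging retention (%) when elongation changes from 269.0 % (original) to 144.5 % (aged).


Retention = aged / original * 100
= 144.5 / 269.0 * 100
= 53.7%

53.7%


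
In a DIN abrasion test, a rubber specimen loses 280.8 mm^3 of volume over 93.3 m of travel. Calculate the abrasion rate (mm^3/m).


Rate = volume_loss / distance
= 280.8 / 93.3
= 3.01 mm^3/m

3.01 mm^3/m


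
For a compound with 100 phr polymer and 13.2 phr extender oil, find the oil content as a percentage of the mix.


Oil % = oil / (100 + oil) * 100
= 13.2 / (100 + 13.2) * 100
= 13.2 / 113.2 * 100
= 11.66%

11.66%


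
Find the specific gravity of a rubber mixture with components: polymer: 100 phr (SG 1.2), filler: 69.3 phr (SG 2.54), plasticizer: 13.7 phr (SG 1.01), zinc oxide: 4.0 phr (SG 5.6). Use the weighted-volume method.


Sum of weights = 187.0
Volume contributions:
  polymer: 100/1.2 = 83.3333
  filler: 69.3/2.54 = 27.2835
  plasticizer: 13.7/1.01 = 13.5644
  zinc oxide: 4.0/5.6 = 0.7143
Sum of volumes = 124.8954
SG = 187.0 / 124.8954 = 1.497

SG = 1.497


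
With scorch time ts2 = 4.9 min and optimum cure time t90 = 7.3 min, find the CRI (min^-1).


CRI = 100 / (t90 - ts2)
= 100 / (7.3 - 4.9)
= 100 / 2.4
= 41.67 min^-1

41.67 min^-1


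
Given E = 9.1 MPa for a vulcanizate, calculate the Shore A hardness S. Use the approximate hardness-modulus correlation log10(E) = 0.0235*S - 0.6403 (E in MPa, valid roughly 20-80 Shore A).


log10(E) = 0.0235*S - 0.6403  =>  S = (log10(E) + 0.6403) / 0.0235
log10(9.1) = 0.959041
S = (0.959041 + 0.6403) / 0.0235 = 1.599341 / 0.0235
S = 68.1

Shore A = 68.1


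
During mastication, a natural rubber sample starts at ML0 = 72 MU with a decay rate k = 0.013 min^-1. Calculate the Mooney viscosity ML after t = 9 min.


ML = ML0 * exp(-k * t)
ML = 72 * exp(-0.013 * 9)
ML = 72 * 0.8896
ML = 64.05 MU

64.05 MU


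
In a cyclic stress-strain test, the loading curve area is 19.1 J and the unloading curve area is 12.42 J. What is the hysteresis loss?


Hysteresis loss = loading - unloading
= 19.1 - 12.42
= 6.68 J

6.68 J


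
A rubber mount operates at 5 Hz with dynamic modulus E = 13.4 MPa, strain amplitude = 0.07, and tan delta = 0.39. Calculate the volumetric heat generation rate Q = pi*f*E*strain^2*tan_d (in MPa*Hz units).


Q = pi * f * E * strain^2 * tan_d
= pi * 5 * 13.4 * 0.07^2 * 0.39
= pi * 5 * 13.4 * 0.0049 * 0.39
= 0.4022

Q = 0.4022


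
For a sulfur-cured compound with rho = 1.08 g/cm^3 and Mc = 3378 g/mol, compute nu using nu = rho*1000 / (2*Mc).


nu = rho * 1000 / (2 * Mc)
nu = 1.08 * 1000 / (2 * 3378)
nu = 1080.0 / 6756
nu = 0.1599 mol/L

0.1599 mol/L


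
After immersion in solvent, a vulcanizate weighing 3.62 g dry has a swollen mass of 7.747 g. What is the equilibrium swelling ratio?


Q = W_swollen / W_dry
Q = 7.747 / 3.62
Q = 2.14

Q = 2.14


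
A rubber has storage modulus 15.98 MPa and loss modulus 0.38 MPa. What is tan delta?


tan delta = E'' / E'
= 0.38 / 15.98
= 0.0238

tan delta = 0.0238


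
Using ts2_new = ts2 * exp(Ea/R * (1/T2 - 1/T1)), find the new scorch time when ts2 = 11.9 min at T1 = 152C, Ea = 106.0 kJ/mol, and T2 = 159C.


Convert temperatures: T1 = 152 + 273.15 = 425.15 K, T2 = 159 + 273.15 = 432.15 K
ts2_new = 11.9 * exp(106000 / 8.314 * (1/432.15 - 1/425.15))
1/T2 - 1/T1 = -3.8100e-05
ts2_new = 7.32 min

7.32 min


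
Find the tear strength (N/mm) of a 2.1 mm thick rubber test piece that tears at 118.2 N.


Tear strength = force / thickness
= 118.2 / 2.1
= 56.29 N/mm

56.29 N/mm


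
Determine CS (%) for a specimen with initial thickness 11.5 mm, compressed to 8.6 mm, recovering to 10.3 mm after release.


CS = (t0 - recovered) / (t0 - ts) * 100
= (11.5 - 10.3) / (11.5 - 8.6) * 100
= 1.2 / 2.9 * 100
= 41.4%

41.4%


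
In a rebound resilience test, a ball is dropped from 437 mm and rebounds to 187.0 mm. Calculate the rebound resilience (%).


Resilience = h_rebound / h_drop * 100
= 187.0 / 437 * 100
= 42.8%

42.8%


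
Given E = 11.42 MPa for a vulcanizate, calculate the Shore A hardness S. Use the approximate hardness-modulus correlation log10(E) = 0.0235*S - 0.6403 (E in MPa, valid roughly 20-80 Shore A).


log10(E) = 0.0235*S - 0.6403  =>  S = (log10(E) + 0.6403) / 0.0235
log10(11.42) = 1.057666
S = (1.057666 + 0.6403) / 0.0235 = 1.697966 / 0.0235
S = 72.3

Shore A = 72.3


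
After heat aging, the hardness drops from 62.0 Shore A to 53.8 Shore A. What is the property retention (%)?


Retention = aged / original * 100
= 53.8 / 62.0 * 100
= 86.8%

86.8%


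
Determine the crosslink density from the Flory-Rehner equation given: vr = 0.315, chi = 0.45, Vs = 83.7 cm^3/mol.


ln(1 - vr) = ln(1 - 0.315) = -0.3783
Numerator = -((-0.3783) + 0.315 + 0.45 * 0.315^2) = 0.0187
Denominator = 83.7 * (0.315^(1/3) - 0.315/2) = 43.7675
nu = 0.0187 / 43.7675 = 4.2692e-04 mol/cm^3

4.2692e-04 mol/cm^3


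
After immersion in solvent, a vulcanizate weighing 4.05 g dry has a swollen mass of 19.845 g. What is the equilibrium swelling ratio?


Q = W_swollen / W_dry
Q = 19.845 / 4.05
Q = 4.9

Q = 4.9


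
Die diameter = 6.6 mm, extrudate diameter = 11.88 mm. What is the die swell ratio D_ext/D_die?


Die swell ratio = D_extrudate / D_die
= 11.88 / 6.6
= 1.8

Die swell = 1.8


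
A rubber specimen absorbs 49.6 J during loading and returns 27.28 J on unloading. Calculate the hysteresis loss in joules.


Hysteresis loss = loading - unloading
= 49.6 - 27.28
= 22.32 J

22.32 J


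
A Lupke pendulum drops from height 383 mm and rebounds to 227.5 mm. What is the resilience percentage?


Resilience = h_rebound / h_drop * 100
= 227.5 / 383 * 100
= 59.4%

59.4%


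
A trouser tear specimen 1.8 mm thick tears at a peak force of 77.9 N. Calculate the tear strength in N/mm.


Tear strength = force / thickness
= 77.9 / 1.8
= 43.28 N/mm

43.28 N/mm


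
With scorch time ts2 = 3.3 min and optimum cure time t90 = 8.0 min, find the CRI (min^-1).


CRI = 100 / (t90 - ts2)
= 100 / (8.0 - 3.3)
= 100 / 4.7
= 21.28 min^-1

21.28 min^-1


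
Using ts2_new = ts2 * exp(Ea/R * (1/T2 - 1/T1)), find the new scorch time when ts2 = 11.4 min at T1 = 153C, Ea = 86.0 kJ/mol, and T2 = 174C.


Convert temperatures: T1 = 153 + 273.15 = 426.15 K, T2 = 174 + 273.15 = 447.15 K
ts2_new = 11.4 * exp(86000 / 8.314 * (1/447.15 - 1/426.15))
1/T2 - 1/T1 = -1.1021e-04
ts2_new = 3.65 min

3.65 min


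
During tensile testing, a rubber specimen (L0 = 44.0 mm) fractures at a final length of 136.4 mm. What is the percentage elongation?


Elongation = (Lf - L0) / L0 * 100
= (136.4 - 44.0) / 44.0 * 100
= 92.4 / 44.0 * 100
= 210.0%

210.0%


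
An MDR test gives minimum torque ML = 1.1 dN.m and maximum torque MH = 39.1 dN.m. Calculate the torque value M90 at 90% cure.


M90 = ML + 0.9 * (MH - ML)
M90 = 1.1 + 0.9 * (39.1 - 1.1)
M90 = 1.1 + 0.9 * 38.0
M90 = 35.3 dN.m

35.3 dN.m


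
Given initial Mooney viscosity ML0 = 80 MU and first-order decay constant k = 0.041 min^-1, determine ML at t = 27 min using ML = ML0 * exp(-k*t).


ML = ML0 * exp(-k * t)
ML = 80 * exp(-0.041 * 27)
ML = 80 * 0.3305
ML = 26.44 MU

26.44 MU


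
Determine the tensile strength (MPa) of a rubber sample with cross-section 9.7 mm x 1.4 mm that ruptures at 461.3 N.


Area = width * thickness = 9.7 * 1.4 = 13.58 mm^2
TS = force / area = 461.3 / 13.58 = 33.97 MPa

33.97 MPa


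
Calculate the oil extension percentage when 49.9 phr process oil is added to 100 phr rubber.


Oil % = oil / (100 + oil) * 100
= 49.9 / (100 + 49.9) * 100
= 49.9 / 149.9 * 100
= 33.29%

33.29%


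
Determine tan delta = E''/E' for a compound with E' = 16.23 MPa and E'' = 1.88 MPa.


tan delta = E'' / E'
= 1.88 / 16.23
= 0.1158

tan delta = 0.1158


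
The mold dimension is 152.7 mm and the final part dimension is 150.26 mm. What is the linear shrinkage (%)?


Shrinkage = (mold - part) / mold * 100
= (152.7 - 150.26) / 152.7 * 100
= 2.44 / 152.7 * 100
= 1.6%

1.6%


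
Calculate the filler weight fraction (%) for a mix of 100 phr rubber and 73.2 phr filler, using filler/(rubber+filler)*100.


Filler % = filler / (rubber + filler) * 100
= 73.2 / (100 + 73.2) * 100
= 73.2 / 173.2 * 100
= 42.26%

42.26%


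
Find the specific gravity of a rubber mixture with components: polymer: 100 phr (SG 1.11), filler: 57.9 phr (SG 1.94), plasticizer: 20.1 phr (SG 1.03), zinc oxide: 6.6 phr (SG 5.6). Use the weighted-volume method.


Sum of weights = 184.6
Volume contributions:
  polymer: 100/1.11 = 90.0901
  filler: 57.9/1.94 = 29.8454
  plasticizer: 20.1/1.03 = 19.5146
  zinc oxide: 6.6/5.6 = 1.1786
Sum of volumes = 140.6286
SG = 184.6 / 140.6286 = 1.313

SG = 1.313


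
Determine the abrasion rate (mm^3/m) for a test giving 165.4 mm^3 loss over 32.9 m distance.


Rate = volume_loss / distance
= 165.4 / 32.9
= 5.027 mm^3/m

5.027 mm^3/m


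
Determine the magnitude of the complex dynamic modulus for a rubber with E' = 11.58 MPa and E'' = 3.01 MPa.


|E*| = sqrt(E'^2 + E''^2)
= sqrt(11.58^2 + 3.01^2)
= sqrt(134.0964 + 9.0601)
= 11.965 MPa

11.965 MPa


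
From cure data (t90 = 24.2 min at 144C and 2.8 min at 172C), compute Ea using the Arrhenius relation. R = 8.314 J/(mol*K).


T1 = 417.15 K, T2 = 445.15 K
1/T1 - 1/T2 = 1.5079e-04
ln(t1/t2) = ln(24.2/2.8) = 2.1567
Ea = 8.314 * 2.1567 / 1.5079e-04 = 118917.8480 J/mol
Ea = 118.92 kJ/mol

118.92 kJ/mol


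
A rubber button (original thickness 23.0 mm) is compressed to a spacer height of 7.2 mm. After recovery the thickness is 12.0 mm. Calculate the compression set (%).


CS = (t0 - recovered) / (t0 - ts) * 100
= (23.0 - 12.0) / (23.0 - 7.2) * 100
= 11.0 / 15.8 * 100
= 69.6%

69.6%


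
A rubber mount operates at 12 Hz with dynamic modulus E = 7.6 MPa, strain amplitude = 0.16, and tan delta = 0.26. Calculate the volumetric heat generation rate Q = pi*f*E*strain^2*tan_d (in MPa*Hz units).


Q = pi * f * E * strain^2 * tan_d
= pi * 12 * 7.6 * 0.16^2 * 0.26
= pi * 12 * 7.6 * 0.0256 * 0.26
= 1.9070

Q = 1.9070


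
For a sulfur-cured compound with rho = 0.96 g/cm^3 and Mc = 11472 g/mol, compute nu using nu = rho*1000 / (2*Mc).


nu = rho * 1000 / (2 * Mc)
nu = 0.96 * 1000 / (2 * 11472)
nu = 960.0 / 22944
nu = 0.0418 mol/L

0.0418 mol/L


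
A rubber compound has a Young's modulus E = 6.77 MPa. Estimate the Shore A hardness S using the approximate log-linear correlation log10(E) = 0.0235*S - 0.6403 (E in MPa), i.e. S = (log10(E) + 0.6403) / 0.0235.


log10(E) = 0.0235*S - 0.6403  =>  S = (log10(E) + 0.6403) / 0.0235
log10(6.77) = 0.830589
S = (0.830589 + 0.6403) / 0.0235 = 1.470889 / 0.0235
S = 62.6

Shore A = 62.6


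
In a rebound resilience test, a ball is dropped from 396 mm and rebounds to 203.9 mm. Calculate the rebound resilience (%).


Resilience = h_rebound / h_drop * 100
= 203.9 / 396 * 100
= 51.5%

51.5%


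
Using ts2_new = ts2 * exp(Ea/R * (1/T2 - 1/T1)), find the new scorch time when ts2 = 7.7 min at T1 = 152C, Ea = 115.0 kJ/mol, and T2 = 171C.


Convert temperatures: T1 = 152 + 273.15 = 425.15 K, T2 = 171 + 273.15 = 444.15 K
ts2_new = 7.7 * exp(115000 / 8.314 * (1/444.15 - 1/425.15))
1/T2 - 1/T1 = -1.0062e-04
ts2_new = 1.91 min

1.91 min


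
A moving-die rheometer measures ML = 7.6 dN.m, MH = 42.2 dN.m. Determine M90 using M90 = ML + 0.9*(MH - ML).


M90 = ML + 0.9 * (MH - ML)
M90 = 7.6 + 0.9 * (42.2 - 7.6)
M90 = 7.6 + 0.9 * 34.6
M90 = 38.74 dN.m

38.74 dN.m


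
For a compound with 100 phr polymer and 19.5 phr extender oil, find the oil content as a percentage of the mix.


Oil % = oil / (100 + oil) * 100
= 19.5 / (100 + 19.5) * 100
= 19.5 / 119.5 * 100
= 16.32%

16.32%


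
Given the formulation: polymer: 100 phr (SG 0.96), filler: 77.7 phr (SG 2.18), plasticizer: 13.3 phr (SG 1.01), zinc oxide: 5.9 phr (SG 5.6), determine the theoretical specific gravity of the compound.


Sum of weights = 196.9
Volume contributions:
  polymer: 100/0.96 = 104.1667
  filler: 77.7/2.18 = 35.6422
  plasticizer: 13.3/1.01 = 13.1683
  zinc oxide: 5.9/5.6 = 1.0536
Sum of volumes = 154.0308
SG = 196.9 / 154.0308 = 1.278

SG = 1.278


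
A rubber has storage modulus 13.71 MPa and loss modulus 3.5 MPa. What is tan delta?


tan delta = E'' / E'
= 3.5 / 13.71
= 0.2553

tan delta = 0.2553


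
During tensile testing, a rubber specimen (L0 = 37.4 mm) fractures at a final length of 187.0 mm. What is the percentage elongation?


Elongation = (Lf - L0) / L0 * 100
= (187.0 - 37.4) / 37.4 * 100
= 149.6 / 37.4 * 100
= 400.0%

400.0%


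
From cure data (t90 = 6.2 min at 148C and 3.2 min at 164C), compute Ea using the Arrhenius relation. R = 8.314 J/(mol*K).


T1 = 421.15 K, T2 = 437.15 K
1/T1 - 1/T2 = 8.6907e-05
ln(t1/t2) = ln(6.2/3.2) = 0.6614
Ea = 8.314 * 0.6614 / 8.6907e-05 = 63273.3049 J/mol
Ea = 63.27 kJ/mol

63.27 kJ/mol


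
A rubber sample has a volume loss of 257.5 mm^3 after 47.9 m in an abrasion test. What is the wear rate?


Rate = volume_loss / distance
= 257.5 / 47.9
= 5.376 mm^3/m

5.376 mm^3/m


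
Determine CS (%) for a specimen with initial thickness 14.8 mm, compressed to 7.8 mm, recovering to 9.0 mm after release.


CS = (t0 - recovered) / (t0 - ts) * 100
= (14.8 - 9.0) / (14.8 - 7.8) * 100
= 5.8 / 7.0 * 100
= 82.9%

82.9%


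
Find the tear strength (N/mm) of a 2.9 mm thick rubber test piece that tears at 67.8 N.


Tear strength = force / thickness
= 67.8 / 2.9
= 23.38 N/mm

23.38 N/mm


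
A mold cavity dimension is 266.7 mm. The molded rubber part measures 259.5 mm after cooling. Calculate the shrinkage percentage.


Shrinkage = (mold - part) / mold * 100
= (266.7 - 259.5) / 266.7 * 100
= 7.2 / 266.7 * 100
= 2.7%

2.7%


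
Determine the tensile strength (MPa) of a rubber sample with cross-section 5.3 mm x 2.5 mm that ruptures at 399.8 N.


Area = width * thickness = 5.3 * 2.5 = 13.25 mm^2
TS = force / area = 399.8 / 13.25 = 30.17 MPa

30.17 MPa


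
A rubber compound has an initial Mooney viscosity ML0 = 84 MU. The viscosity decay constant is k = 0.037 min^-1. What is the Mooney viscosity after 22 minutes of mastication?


ML = ML0 * exp(-k * t)
ML = 84 * exp(-0.037 * 22)
ML = 84 * 0.4431
ML = 37.22 MU

37.22 MU


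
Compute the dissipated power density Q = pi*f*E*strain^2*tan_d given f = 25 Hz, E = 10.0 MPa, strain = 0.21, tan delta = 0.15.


Q = pi * f * E * strain^2 * tan_d
= pi * 25 * 10.0 * 0.21^2 * 0.15
= pi * 25 * 10.0 * 0.0441 * 0.15
= 5.1954

Q = 5.1954


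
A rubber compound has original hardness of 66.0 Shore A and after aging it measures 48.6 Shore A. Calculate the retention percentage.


Retention = aged / original * 100
= 48.6 / 66.0 * 100
= 73.6%

73.6%


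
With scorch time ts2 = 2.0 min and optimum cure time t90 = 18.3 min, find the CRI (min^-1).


CRI = 100 / (t90 - ts2)
= 100 / (18.3 - 2.0)
= 100 / 16.3
= 6.13 min^-1

6.13 min^-1


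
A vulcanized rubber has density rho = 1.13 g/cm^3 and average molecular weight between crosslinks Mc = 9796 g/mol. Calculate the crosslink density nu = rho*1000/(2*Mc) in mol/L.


nu = rho * 1000 / (2 * Mc)
nu = 1.13 * 1000 / (2 * 9796)
nu = 1130.0 / 19592
nu = 0.0577 mol/L

0.0577 mol/L


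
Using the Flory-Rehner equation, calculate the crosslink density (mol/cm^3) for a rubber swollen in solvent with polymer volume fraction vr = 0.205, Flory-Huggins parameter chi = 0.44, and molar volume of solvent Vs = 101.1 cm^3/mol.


ln(1 - vr) = ln(1 - 0.205) = -0.2294
Numerator = -((-0.2294) + 0.205 + 0.44 * 0.205^2) = 0.0059
Denominator = 101.1 * (0.205^(1/3) - 0.205/2) = 49.2495
nu = 0.0059 / 49.2495 = 1.2025e-04 mol/cm^3

1.2025e-04 mol/cm^3


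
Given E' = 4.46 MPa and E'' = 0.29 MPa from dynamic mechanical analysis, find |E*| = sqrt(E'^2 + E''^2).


|E*| = sqrt(E'^2 + E''^2)
= sqrt(4.46^2 + 0.29^2)
= sqrt(19.8916 + 0.0841)
= 4.469 MPa

4.469 MPa


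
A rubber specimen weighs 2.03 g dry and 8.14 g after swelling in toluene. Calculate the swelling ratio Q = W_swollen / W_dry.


Q = W_swollen / W_dry
Q = 8.14 / 2.03
Q = 4.01

Q = 4.01


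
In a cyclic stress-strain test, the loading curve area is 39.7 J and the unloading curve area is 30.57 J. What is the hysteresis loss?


Hysteresis loss = loading - unloading
= 39.7 - 30.57
= 9.13 J

9.13 J


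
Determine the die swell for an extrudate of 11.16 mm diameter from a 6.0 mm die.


Die swell ratio = D_extrudate / D_die
= 11.16 / 6.0
= 1.86

Die swell = 1.86


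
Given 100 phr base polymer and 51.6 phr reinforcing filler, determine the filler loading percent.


Filler % = filler / (rubber + filler) * 100
= 51.6 / (100 + 51.6) * 100
= 51.6 / 151.6 * 100
= 34.04%

34.04%


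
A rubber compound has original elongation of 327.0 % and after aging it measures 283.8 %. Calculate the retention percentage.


Retention = aged / original * 100
= 283.8 / 327.0 * 100
= 86.8%

86.8%


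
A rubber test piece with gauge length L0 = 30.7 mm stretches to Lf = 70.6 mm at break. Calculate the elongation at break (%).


Elongation = (Lf - L0) / L0 * 100
= (70.6 - 30.7) / 30.7 * 100
= 39.9 / 30.7 * 100
= 130.0%

130.0%


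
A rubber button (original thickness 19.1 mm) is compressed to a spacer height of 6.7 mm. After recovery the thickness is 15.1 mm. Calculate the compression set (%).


CS = (t0 - recovered) / (t0 - ts) * 100
= (19.1 - 15.1) / (19.1 - 6.7) * 100
= 4.0 / 12.4 * 100
= 32.3%

32.3%


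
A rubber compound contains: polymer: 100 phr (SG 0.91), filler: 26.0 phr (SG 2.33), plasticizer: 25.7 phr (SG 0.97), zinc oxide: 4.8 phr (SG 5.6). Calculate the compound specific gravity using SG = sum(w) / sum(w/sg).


Sum of weights = 156.5
Volume contributions:
  polymer: 100/0.91 = 109.8901
  filler: 26.0/2.33 = 11.1588
  plasticizer: 25.7/0.97 = 26.4948
  zinc oxide: 4.8/5.6 = 0.8571
Sum of volumes = 148.4009
SG = 156.5 / 148.4009 = 1.055

SG = 1.055


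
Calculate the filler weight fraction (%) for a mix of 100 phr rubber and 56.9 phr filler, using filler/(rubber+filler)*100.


Filler % = filler / (rubber + filler) * 100
= 56.9 / (100 + 56.9) * 100
= 56.9 / 156.9 * 100
= 36.27%

36.27%


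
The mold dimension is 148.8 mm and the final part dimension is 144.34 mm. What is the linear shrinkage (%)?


Shrinkage = (mold - part) / mold * 100
= (148.8 - 144.34) / 148.8 * 100
= 4.46 / 148.8 * 100
= 3.0%

3.0%


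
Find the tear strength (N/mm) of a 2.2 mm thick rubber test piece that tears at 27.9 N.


Tear strength = force / thickness
= 27.9 / 2.2
= 12.68 N/mm

12.68 N/mm


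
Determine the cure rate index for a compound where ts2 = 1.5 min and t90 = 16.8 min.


CRI = 100 / (t90 - ts2)
= 100 / (16.8 - 1.5)
= 100 / 15.3
= 6.54 min^-1

6.54 min^-1


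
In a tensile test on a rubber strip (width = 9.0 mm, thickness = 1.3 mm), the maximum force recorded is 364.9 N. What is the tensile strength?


Area = width * thickness = 9.0 * 1.3 = 11.7 mm^2
TS = force / area = 364.9 / 11.7 = 31.19 MPa

31.19 MPa


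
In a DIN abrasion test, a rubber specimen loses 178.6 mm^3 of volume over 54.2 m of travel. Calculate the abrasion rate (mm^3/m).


Rate = volume_loss / distance
= 178.6 / 54.2
= 3.295 mm^3/m

3.295 mm^3/m


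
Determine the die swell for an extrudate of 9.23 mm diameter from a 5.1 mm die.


Die swell ratio = D_extrudate / D_die
= 9.23 / 5.1
= 1.81

Die swell = 1.81


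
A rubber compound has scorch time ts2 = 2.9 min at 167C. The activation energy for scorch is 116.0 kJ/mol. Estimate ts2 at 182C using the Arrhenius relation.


Convert temperatures: T1 = 167 + 273.15 = 440.15 K, T2 = 182 + 273.15 = 455.15 K
ts2_new = 2.9 * exp(116000 / 8.314 * (1/455.15 - 1/440.15))
1/T2 - 1/T1 = -7.4875e-05
ts2_new = 1.02 min

1.02 min


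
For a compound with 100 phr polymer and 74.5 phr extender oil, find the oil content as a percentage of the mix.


Oil % = oil / (100 + oil) * 100
= 74.5 / (100 + 74.5) * 100
= 74.5 / 174.5 * 100
= 42.69%

42.69%


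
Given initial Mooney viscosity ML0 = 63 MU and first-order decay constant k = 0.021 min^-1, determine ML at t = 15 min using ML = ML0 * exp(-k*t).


ML = ML0 * exp(-k * t)
ML = 63 * exp(-0.021 * 15)
ML = 63 * 0.7298
ML = 45.98 MU

45.98 MU


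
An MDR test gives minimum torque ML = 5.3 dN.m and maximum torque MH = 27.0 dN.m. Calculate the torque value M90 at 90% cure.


M90 = ML + 0.9 * (MH - ML)
M90 = 5.3 + 0.9 * (27.0 - 5.3)
M90 = 5.3 + 0.9 * 21.7
M90 = 24.83 dN.m

24.83 dN.m


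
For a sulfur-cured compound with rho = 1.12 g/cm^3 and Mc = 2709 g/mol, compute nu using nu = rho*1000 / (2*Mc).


nu = rho * 1000 / (2 * Mc)
nu = 1.12 * 1000 / (2 * 2709)
nu = 1120.0 / 5418
nu = 0.2067 mol/L

0.2067 mol/L


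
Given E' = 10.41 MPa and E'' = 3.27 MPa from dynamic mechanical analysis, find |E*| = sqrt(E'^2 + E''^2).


|E*| = sqrt(E'^2 + E''^2)
= sqrt(10.41^2 + 3.27^2)
= sqrt(108.3681 + 10.6929)
= 10.912 MPa

10.912 MPa


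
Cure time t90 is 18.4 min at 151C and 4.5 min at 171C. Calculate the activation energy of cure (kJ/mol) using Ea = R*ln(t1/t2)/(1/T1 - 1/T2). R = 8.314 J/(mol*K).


T1 = 424.15 K, T2 = 444.15 K
1/T1 - 1/T2 = 1.0616e-04
ln(t1/t2) = ln(18.4/4.5) = 1.4083
Ea = 8.314 * 1.4083 / 1.0616e-04 = 110284.9112 J/mol
Ea = 110.28 kJ/mol

110.28 kJ/mol


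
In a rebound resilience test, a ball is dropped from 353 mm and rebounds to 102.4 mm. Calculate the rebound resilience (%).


Resilience = h_rebound / h_drop * 100
= 102.4 / 353 * 100
= 29.0%

29.0%


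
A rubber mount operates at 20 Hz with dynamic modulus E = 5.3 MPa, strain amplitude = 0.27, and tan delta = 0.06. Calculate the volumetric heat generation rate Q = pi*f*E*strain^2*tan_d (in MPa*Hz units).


Q = pi * f * E * strain^2 * tan_d
= pi * 20 * 5.3 * 0.27^2 * 0.06
= pi * 20 * 5.3 * 0.0729 * 0.06
= 1.4566

Q = 1.4566


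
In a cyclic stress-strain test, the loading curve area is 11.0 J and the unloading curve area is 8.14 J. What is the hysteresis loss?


Hysteresis loss = loading - unloading
= 11.0 - 8.14
= 2.86 J

2.86 J


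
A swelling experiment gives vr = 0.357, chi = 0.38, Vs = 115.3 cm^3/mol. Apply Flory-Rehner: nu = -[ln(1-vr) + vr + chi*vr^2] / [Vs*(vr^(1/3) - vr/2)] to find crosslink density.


ln(1 - vr) = ln(1 - 0.357) = -0.4416
Numerator = -((-0.4416) + 0.357 + 0.38 * 0.357^2) = 0.0362
Denominator = 115.3 * (0.357^(1/3) - 0.357/2) = 61.2124
nu = 0.0362 / 61.2124 = 5.9106e-04 mol/cm^3

5.9106e-04 mol/cm^3


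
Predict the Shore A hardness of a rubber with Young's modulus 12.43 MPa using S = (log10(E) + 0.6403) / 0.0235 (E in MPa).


log10(E) = 0.0235*S - 0.6403  =>  S = (log10(E) + 0.6403) / 0.0235
log10(12.43) = 1.094471
S = (1.094471 + 0.6403) / 0.0235 = 1.734771 / 0.0235
S = 73.8

Shore A = 73.8


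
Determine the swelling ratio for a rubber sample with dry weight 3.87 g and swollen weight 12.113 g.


Q = W_swollen / W_dry
Q = 12.113 / 3.87
Q = 3.13

Q = 3.13


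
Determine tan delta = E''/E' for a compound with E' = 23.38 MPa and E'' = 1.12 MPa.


tan delta = E'' / E'
= 1.12 / 23.38
= 0.0479

tan delta = 0.0479


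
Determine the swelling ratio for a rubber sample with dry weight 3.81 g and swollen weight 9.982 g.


Q = W_swollen / W_dry
Q = 9.982 / 3.81
Q = 2.62

Q = 2.62


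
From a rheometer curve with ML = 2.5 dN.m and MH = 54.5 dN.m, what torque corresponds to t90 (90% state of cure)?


M90 = ML + 0.9 * (MH - ML)
M90 = 2.5 + 0.9 * (54.5 - 2.5)
M90 = 2.5 + 0.9 * 52.0
M90 = 49.3 dN.m

49.3 dN.m


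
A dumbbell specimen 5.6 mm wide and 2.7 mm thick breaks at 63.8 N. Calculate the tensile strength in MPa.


Area = width * thickness = 5.6 * 2.7 = 15.12 mm^2
TS = force / area = 63.8 / 15.12 = 4.22 MPa

4.22 MPa


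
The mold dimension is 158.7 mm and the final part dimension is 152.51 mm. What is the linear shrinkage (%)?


Shrinkage = (mold - part) / mold * 100
= (158.7 - 152.51) / 158.7 * 100
= 6.19 / 158.7 * 100
= 3.9%

3.9%


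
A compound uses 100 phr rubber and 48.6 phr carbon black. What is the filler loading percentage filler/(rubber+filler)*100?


Filler % = filler / (rubber + filler) * 100
= 48.6 / (100 + 48.6) * 100
= 48.6 / 148.6 * 100
= 32.71%

32.71%


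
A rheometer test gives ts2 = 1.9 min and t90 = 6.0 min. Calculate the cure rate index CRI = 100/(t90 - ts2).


CRI = 100 / (t90 - ts2)
= 100 / (6.0 - 1.9)
= 100 / 4.1
= 24.39 min^-1

24.39 min^-1
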